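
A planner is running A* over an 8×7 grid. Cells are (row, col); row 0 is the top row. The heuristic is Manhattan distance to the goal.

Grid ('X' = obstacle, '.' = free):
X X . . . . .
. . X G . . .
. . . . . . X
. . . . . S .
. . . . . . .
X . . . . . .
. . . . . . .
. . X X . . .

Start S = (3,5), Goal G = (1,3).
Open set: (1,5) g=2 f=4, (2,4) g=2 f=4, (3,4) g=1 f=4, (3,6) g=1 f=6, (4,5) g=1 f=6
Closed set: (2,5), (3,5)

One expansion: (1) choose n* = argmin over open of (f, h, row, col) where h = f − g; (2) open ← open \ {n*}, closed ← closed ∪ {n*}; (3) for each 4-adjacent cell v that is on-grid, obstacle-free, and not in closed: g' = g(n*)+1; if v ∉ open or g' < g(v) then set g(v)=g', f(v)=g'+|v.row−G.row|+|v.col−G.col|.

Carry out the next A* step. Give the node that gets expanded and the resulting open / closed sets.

expanded=(1,5); open=[(0,5) g=3 f=6, (1,4) g=3 f=4, (1,6) g=3 f=6, (2,4) g=2 f=4, (3,4) g=1 f=4, (3,6) g=1 f=6, (4,5) g=1 f=6]; closed=[(1,5), (2,5), (3,5)]

step 1: expand (1,5) (f=4, h=2) → closed; open now [(0,5) g=3 f=6, (1,4) g=3 f=4, (1,6) g=3 f=6, (2,4) g=2 f=4, (3,4) g=1 f=4, (3,6) g=1 f=6, (4,5) g=1 f=6]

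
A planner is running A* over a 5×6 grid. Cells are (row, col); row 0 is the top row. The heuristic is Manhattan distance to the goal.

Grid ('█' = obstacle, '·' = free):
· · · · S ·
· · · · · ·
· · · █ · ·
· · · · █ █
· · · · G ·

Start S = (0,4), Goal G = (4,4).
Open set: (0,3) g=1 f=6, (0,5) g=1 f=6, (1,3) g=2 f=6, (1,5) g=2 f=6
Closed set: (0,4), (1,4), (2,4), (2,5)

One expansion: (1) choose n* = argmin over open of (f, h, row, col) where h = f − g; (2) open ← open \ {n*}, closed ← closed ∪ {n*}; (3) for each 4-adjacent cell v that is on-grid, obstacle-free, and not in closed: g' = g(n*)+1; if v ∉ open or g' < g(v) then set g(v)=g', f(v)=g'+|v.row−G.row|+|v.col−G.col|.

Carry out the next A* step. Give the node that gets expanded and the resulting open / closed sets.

step 1: expand (1,3) (f=6, h=4) → closed; open now [(0,3) g=1 f=6, (0,5) g=1 f=6, (1,2) g=3 f=8, (1,5) g=2 f=6]

expanded=(1,3); open=[(0,3) g=1 f=6, (0,5) g=1 f=6, (1,2) g=3 f=8, (1,5) g=2 f=6]; closed=[(0,4), (1,3), (1,4), (2,4), (2,5)]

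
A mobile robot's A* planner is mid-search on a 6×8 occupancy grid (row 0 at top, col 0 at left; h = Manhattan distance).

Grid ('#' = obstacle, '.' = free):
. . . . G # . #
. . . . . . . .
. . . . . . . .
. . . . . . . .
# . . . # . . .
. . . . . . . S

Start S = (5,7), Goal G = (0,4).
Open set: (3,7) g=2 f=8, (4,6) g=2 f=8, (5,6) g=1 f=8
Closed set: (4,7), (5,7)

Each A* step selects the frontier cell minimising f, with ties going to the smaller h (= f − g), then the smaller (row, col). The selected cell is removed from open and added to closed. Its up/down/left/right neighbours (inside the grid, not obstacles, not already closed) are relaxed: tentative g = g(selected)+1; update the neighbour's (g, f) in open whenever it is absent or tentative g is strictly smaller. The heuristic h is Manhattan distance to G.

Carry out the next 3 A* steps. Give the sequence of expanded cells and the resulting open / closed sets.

order=[(3,7) → (2,7) → (1,7)]; open=[(1,6) g=5 f=8, (2,6) g=4 f=8, (3,6) g=3 f=8, (4,6) g=2 f=8, (5,6) g=1 f=8]; closed=[(1,7), (2,7), (3,7), (4,7), (5,7)]

step 1: expand (3,7) (f=8, h=6) → closed; open now [(2,7) g=3 f=8, (3,6) g=3 f=8, (4,6) g=2 f=8, (5,6) g=1 f=8]
step 2: expand (2,7) (f=8, h=5) → closed; open now [(1,7) g=4 f=8, (2,6) g=4 f=8, (3,6) g=3 f=8, (4,6) g=2 f=8, (5,6) g=1 f=8]
step 3: expand (1,7) (f=8, h=4) → closed; open now [(1,6) g=5 f=8, (2,6) g=4 f=8, (3,6) g=3 f=8, (4,6) g=2 f=8, (5,6) g=1 f=8]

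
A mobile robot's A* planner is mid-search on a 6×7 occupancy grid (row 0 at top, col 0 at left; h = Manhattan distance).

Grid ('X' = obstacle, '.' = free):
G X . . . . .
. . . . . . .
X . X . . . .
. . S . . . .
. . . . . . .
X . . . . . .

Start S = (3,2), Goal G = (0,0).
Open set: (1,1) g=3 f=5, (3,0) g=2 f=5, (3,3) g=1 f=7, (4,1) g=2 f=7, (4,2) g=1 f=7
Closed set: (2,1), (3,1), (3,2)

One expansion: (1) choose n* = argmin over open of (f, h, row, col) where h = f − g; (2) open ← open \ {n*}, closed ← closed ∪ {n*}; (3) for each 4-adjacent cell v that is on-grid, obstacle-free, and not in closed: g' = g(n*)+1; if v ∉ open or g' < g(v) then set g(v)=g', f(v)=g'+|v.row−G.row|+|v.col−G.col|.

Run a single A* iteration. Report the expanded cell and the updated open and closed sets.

step 1: expand (1,1) (f=5, h=2) → closed; open now [(1,0) g=4 f=5, (1,2) g=4 f=7, (3,0) g=2 f=5, (3,3) g=1 f=7, (4,1) g=2 f=7, (4,2) g=1 f=7]

expanded=(1,1); open=[(1,0) g=4 f=5, (1,2) g=4 f=7, (3,0) g=2 f=5, (3,3) g=1 f=7, (4,1) g=2 f=7, (4,2) g=1 f=7]; closed=[(1,1), (2,1), (3,1), (3,2)]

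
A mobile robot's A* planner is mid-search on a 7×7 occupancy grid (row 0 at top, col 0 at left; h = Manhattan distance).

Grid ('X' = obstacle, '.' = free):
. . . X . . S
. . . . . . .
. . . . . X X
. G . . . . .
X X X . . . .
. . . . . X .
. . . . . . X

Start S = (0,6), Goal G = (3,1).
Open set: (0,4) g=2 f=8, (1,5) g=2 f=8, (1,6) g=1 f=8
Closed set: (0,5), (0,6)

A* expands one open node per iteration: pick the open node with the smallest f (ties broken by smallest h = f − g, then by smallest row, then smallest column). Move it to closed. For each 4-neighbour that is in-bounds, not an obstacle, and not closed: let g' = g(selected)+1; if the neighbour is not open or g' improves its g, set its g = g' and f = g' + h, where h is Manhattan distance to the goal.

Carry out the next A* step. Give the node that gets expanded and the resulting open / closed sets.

step 1: expand (0,4) (f=8, h=6) → closed; open now [(1,4) g=3 f=8, (1,5) g=2 f=8, (1,6) g=1 f=8]

expanded=(0,4); open=[(1,4) g=3 f=8, (1,5) g=2 f=8, (1,6) g=1 f=8]; closed=[(0,4), (0,5), (0,6)]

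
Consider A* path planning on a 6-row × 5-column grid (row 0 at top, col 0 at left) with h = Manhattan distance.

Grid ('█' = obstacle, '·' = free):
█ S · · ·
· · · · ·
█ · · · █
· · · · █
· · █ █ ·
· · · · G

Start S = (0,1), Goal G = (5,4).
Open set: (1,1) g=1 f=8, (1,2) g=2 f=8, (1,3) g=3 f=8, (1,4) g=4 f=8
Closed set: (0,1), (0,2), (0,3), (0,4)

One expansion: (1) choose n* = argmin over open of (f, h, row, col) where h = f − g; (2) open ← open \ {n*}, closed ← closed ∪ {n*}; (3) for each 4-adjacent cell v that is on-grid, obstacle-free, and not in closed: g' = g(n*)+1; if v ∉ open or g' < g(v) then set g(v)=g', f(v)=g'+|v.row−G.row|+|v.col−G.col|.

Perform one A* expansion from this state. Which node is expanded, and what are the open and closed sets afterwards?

expanded=(1,4); open=[(1,1) g=1 f=8, (1,2) g=2 f=8, (1,3) g=3 f=8]; closed=[(0,1), (0,2), (0,3), (0,4), (1,4)]

step 1: expand (1,4) (f=8, h=4) → closed; open now [(1,1) g=1 f=8, (1,2) g=2 f=8, (1,3) g=3 f=8]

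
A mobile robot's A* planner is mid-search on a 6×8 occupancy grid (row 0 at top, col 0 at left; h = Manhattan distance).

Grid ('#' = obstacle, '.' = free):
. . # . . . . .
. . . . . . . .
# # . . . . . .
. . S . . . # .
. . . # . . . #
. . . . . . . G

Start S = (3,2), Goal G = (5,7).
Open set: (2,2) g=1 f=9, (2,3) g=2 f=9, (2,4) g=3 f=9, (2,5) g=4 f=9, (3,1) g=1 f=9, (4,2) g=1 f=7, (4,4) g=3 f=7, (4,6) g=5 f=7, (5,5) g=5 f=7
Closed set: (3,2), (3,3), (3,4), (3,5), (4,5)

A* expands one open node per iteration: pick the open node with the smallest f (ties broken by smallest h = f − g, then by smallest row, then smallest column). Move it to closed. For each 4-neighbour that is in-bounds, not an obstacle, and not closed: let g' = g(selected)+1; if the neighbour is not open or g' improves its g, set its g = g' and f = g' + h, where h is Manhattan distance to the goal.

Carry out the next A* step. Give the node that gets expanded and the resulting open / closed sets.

step 1: expand (4,6) (f=7, h=2) → closed; open now [(2,2) g=1 f=9, (2,3) g=2 f=9, (2,4) g=3 f=9, (2,5) g=4 f=9, (3,1) g=1 f=9, (4,2) g=1 f=7, (4,4) g=3 f=7, (5,5) g=5 f=7, (5,6) g=6 f=7]

expanded=(4,6); open=[(2,2) g=1 f=9, (2,3) g=2 f=9, (2,4) g=3 f=9, (2,5) g=4 f=9, (3,1) g=1 f=9, (4,2) g=1 f=7, (4,4) g=3 f=7, (5,5) g=5 f=7, (5,6) g=6 f=7]; closed=[(3,2), (3,3), (3,4), (3,5), (4,5), (4,6)]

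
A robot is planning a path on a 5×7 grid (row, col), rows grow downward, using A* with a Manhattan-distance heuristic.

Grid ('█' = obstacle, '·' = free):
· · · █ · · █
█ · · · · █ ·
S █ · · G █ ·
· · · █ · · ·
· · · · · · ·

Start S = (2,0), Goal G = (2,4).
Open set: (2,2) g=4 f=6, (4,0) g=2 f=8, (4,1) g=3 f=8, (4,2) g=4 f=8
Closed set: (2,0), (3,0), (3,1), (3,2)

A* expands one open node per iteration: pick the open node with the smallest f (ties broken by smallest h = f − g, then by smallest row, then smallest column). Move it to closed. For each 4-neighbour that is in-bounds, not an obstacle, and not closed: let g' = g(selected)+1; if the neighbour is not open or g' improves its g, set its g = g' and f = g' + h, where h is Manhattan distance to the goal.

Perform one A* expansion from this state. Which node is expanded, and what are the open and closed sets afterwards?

expanded=(2,2); open=[(1,2) g=5 f=8, (2,3) g=5 f=6, (4,0) g=2 f=8, (4,1) g=3 f=8, (4,2) g=4 f=8]; closed=[(2,0), (2,2), (3,0), (3,1), (3,2)]

step 1: expand (2,2) (f=6, h=2) → closed; open now [(1,2) g=5 f=8, (2,3) g=5 f=6, (4,0) g=2 f=8, (4,1) g=3 f=8, (4,2) g=4 f=8]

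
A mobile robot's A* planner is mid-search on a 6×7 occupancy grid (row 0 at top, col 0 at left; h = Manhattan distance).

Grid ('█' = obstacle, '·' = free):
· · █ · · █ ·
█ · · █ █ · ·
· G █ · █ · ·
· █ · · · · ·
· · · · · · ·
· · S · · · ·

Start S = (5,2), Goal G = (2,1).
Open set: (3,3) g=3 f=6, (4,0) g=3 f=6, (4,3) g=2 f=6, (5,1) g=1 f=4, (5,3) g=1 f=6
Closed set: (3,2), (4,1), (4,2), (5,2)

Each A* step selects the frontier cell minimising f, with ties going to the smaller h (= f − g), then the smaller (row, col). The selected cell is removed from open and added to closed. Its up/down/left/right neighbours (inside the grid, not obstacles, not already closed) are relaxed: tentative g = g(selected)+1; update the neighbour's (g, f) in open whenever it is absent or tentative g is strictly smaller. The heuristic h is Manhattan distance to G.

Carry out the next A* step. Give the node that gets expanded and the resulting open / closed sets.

step 1: expand (5,1) (f=4, h=3) → closed; open now [(3,3) g=3 f=6, (4,0) g=3 f=6, (4,3) g=2 f=6, (5,0) g=2 f=6, (5,3) g=1 f=6]

expanded=(5,1); open=[(3,3) g=3 f=6, (4,0) g=3 f=6, (4,3) g=2 f=6, (5,0) g=2 f=6, (5,3) g=1 f=6]; closed=[(3,2), (4,1), (4,2), (5,1), (5,2)]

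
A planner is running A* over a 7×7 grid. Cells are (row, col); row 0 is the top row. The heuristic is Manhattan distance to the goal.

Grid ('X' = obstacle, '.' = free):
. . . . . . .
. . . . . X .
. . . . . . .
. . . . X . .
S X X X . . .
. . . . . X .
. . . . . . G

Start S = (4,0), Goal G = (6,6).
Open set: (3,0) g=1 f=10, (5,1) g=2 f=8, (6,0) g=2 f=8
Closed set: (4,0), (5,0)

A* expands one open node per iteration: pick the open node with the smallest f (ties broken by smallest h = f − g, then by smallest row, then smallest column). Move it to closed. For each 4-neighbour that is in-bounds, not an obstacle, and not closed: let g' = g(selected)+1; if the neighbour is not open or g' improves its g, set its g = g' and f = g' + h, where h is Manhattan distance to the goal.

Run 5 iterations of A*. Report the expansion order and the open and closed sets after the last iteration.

step 1: expand (5,1) (f=8, h=6) → closed; open now [(3,0) g=1 f=10, (5,2) g=3 f=8, (6,0) g=2 f=8, (6,1) g=3 f=8]
step 2: expand (5,2) (f=8, h=5) → closed; open now [(3,0) g=1 f=10, (5,3) g=4 f=8, (6,0) g=2 f=8, (6,1) g=3 f=8, (6,2) g=4 f=8]
step 3: expand (5,3) (f=8, h=4) → closed; open now [(3,0) g=1 f=10, (5,4) g=5 f=8, (6,0) g=2 f=8, (6,1) g=3 f=8, (6,2) g=4 f=8, (6,3) g=5 f=8]
step 4: expand (5,4) (f=8, h=3) → closed; open now [(3,0) g=1 f=10, (4,4) g=6 f=10, (6,0) g=2 f=8, (6,1) g=3 f=8, (6,2) g=4 f=8, (6,3) g=5 f=8, (6,4) g=6 f=8]
step 5: expand (6,4) (f=8, h=2) → closed; open now [(3,0) g=1 f=10, (4,4) g=6 f=10, (6,0) g=2 f=8, (6,1) g=3 f=8, (6,2) g=4 f=8, (6,3) g=5 f=8, (6,5) g=7 f=8]

order=[(5,1) → (5,2) → (5,3) → (5,4) → (6,4)]; open=[(3,0) g=1 f=10, (4,4) g=6 f=10, (6,0) g=2 f=8, (6,1) g=3 f=8, (6,2) g=4 f=8, (6,3) g=5 f=8, (6,5) g=7 f=8]; closed=[(4,0), (5,0), (5,1), (5,2), (5,3), (5,4), (6,4)]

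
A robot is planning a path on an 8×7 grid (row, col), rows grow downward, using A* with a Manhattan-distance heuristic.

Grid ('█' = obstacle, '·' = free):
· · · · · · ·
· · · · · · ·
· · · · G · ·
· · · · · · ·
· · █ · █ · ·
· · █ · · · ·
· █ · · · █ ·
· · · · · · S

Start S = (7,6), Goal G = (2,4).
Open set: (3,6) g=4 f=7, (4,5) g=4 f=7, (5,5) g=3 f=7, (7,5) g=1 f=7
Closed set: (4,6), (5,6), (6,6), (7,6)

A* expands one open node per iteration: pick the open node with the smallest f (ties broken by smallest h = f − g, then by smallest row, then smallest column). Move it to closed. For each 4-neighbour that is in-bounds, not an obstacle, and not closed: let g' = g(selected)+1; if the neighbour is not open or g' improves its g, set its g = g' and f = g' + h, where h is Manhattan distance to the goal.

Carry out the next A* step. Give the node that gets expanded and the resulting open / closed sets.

expanded=(3,6); open=[(2,6) g=5 f=7, (3,5) g=5 f=7, (4,5) g=4 f=7, (5,5) g=3 f=7, (7,5) g=1 f=7]; closed=[(3,6), (4,6), (5,6), (6,6), (7,6)]

step 1: expand (3,6) (f=7, h=3) → closed; open now [(2,6) g=5 f=7, (3,5) g=5 f=7, (4,5) g=4 f=7, (5,5) g=3 f=7, (7,5) g=1 f=7]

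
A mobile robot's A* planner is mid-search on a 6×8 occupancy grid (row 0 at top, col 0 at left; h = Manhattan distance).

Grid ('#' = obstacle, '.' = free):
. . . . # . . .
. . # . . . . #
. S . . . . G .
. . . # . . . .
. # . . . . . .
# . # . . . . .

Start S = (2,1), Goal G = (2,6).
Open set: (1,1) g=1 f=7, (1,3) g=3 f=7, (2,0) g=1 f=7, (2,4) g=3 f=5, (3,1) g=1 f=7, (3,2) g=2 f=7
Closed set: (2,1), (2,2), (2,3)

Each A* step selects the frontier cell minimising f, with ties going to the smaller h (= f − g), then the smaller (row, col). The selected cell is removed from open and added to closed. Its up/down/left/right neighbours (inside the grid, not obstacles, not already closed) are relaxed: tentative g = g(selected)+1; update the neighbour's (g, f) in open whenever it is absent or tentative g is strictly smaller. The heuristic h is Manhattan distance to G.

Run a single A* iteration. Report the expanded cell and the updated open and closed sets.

step 1: expand (2,4) (f=5, h=2) → closed; open now [(1,1) g=1 f=7, (1,3) g=3 f=7, (1,4) g=4 f=7, (2,0) g=1 f=7, (2,5) g=4 f=5, (3,1) g=1 f=7, (3,2) g=2 f=7, (3,4) g=4 f=7]

expanded=(2,4); open=[(1,1) g=1 f=7, (1,3) g=3 f=7, (1,4) g=4 f=7, (2,0) g=1 f=7, (2,5) g=4 f=5, (3,1) g=1 f=7, (3,2) g=2 f=7, (3,4) g=4 f=7]; closed=[(2,1), (2,2), (2,3), (2,4)]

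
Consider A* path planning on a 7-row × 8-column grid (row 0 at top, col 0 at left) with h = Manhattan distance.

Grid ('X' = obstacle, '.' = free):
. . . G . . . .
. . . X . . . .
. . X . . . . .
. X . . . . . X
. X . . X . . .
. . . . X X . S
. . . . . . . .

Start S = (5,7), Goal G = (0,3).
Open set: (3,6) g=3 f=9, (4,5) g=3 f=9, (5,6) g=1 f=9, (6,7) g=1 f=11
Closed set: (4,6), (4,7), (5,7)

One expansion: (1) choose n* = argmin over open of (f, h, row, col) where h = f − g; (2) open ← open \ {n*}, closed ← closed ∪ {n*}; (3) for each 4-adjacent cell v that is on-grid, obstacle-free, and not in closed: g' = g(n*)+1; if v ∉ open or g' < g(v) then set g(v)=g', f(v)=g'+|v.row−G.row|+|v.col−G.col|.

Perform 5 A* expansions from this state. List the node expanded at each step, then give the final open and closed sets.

step 1: expand (3,6) (f=9, h=6) → closed; open now [(2,6) g=4 f=9, (3,5) g=4 f=9, (4,5) g=3 f=9, (5,6) g=1 f=9, (6,7) g=1 f=11]
step 2: expand (2,6) (f=9, h=5) → closed; open now [(1,6) g=5 f=9, (2,5) g=5 f=9, (2,7) g=5 f=11, (3,5) g=4 f=9, (4,5) g=3 f=9, (5,6) g=1 f=9, (6,7) g=1 f=11]
step 3: expand (1,6) (f=9, h=4) → closed; open now [(0,6) g=6 f=9, (1,5) g=6 f=9, (1,7) g=6 f=11, (2,5) g=5 f=9, (2,7) g=5 f=11, (3,5) g=4 f=9, (4,5) g=3 f=9, (5,6) g=1 f=9, (6,7) g=1 f=11]
step 4: expand (0,6) (f=9, h=3) → closed; open now [(0,5) g=7 f=9, (0,7) g=7 f=11, (1,5) g=6 f=9, (1,7) g=6 f=11, (2,5) g=5 f=9, (2,7) g=5 f=11, (3,5) g=4 f=9, (4,5) g=3 f=9, (5,6) g=1 f=9, (6,7) g=1 f=11]
step 5: expand (0,5) (f=9, h=2) → closed; open now [(0,4) g=8 f=9, (0,7) g=7 f=11, (1,5) g=6 f=9, (1,7) g=6 f=11, (2,5) g=5 f=9, (2,7) g=5 f=11, (3,5) g=4 f=9, (4,5) g=3 f=9, (5,6) g=1 f=9, (6,7) g=1 f=11]

order=[(3,6) → (2,6) → (1,6) → (0,6) → (0,5)]; open=[(0,4) g=8 f=9, (0,7) g=7 f=11, (1,5) g=6 f=9, (1,7) g=6 f=11, (2,5) g=5 f=9, (2,7) g=5 f=11, (3,5) g=4 f=9, (4,5) g=3 f=9, (5,6) g=1 f=9, (6,7) g=1 f=11]; closed=[(0,5), (0,6), (1,6), (2,6), (3,6), (4,6), (4,7), (5,7)]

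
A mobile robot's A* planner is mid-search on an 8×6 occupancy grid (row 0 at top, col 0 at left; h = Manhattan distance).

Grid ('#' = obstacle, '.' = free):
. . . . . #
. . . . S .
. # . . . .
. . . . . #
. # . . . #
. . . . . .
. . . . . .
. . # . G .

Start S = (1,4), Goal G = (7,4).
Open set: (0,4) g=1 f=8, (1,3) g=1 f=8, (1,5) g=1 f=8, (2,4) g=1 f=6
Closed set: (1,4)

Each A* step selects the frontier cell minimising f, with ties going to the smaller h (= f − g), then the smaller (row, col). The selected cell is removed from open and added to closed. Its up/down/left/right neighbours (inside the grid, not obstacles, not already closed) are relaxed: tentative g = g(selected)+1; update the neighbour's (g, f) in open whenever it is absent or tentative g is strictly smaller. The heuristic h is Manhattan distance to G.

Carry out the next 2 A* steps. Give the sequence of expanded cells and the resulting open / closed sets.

order=[(2,4) → (3,4)]; open=[(0,4) g=1 f=8, (1,3) g=1 f=8, (1,5) g=1 f=8, (2,3) g=2 f=8, (2,5) g=2 f=8, (3,3) g=3 f=8, (4,4) g=3 f=6]; closed=[(1,4), (2,4), (3,4)]

step 1: expand (2,4) (f=6, h=5) → closed; open now [(0,4) g=1 f=8, (1,3) g=1 f=8, (1,5) g=1 f=8, (2,3) g=2 f=8, (2,5) g=2 f=8, (3,4) g=2 f=6]
step 2: expand (3,4) (f=6, h=4) → closed; open now [(0,4) g=1 f=8, (1,3) g=1 f=8, (1,5) g=1 f=8, (2,3) g=2 f=8, (2,5) g=2 f=8, (3,3) g=3 f=8, (4,4) g=3 f=6]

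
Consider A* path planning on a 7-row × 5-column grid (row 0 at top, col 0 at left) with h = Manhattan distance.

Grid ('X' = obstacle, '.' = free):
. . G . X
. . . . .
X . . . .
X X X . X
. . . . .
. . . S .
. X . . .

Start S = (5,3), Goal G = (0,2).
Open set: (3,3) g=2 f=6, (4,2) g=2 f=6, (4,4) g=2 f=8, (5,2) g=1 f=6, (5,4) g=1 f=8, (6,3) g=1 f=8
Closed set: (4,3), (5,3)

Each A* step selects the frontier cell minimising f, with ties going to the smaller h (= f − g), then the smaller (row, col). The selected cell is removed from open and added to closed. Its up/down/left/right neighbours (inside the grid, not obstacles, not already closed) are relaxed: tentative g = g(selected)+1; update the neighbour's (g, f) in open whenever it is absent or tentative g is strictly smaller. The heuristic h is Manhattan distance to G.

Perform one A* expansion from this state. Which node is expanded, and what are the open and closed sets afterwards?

expanded=(3,3); open=[(2,3) g=3 f=6, (4,2) g=2 f=6, (4,4) g=2 f=8, (5,2) g=1 f=6, (5,4) g=1 f=8, (6,3) g=1 f=8]; closed=[(3,3), (4,3), (5,3)]

step 1: expand (3,3) (f=6, h=4) → closed; open now [(2,3) g=3 f=6, (4,2) g=2 f=6, (4,4) g=2 f=8, (5,2) g=1 f=6, (5,4) g=1 f=8, (6,3) g=1 f=8]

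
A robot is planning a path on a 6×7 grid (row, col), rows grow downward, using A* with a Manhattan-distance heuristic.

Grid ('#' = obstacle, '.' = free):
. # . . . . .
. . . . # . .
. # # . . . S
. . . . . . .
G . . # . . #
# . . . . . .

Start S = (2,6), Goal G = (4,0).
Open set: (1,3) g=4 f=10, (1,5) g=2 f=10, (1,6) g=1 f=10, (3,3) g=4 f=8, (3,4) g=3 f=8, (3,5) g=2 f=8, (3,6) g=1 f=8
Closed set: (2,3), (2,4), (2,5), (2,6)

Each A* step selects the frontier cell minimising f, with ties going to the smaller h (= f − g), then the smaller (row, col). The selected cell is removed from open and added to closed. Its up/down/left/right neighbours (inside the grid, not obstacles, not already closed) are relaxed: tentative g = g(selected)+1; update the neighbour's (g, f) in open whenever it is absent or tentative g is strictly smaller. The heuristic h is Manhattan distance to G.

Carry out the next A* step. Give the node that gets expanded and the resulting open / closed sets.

expanded=(3,3); open=[(1,3) g=4 f=10, (1,5) g=2 f=10, (1,6) g=1 f=10, (3,2) g=5 f=8, (3,4) g=3 f=8, (3,5) g=2 f=8, (3,6) g=1 f=8]; closed=[(2,3), (2,4), (2,5), (2,6), (3,3)]

step 1: expand (3,3) (f=8, h=4) → closed; open now [(1,3) g=4 f=10, (1,5) g=2 f=10, (1,6) g=1 f=10, (3,2) g=5 f=8, (3,4) g=3 f=8, (3,5) g=2 f=8, (3,6) g=1 f=8]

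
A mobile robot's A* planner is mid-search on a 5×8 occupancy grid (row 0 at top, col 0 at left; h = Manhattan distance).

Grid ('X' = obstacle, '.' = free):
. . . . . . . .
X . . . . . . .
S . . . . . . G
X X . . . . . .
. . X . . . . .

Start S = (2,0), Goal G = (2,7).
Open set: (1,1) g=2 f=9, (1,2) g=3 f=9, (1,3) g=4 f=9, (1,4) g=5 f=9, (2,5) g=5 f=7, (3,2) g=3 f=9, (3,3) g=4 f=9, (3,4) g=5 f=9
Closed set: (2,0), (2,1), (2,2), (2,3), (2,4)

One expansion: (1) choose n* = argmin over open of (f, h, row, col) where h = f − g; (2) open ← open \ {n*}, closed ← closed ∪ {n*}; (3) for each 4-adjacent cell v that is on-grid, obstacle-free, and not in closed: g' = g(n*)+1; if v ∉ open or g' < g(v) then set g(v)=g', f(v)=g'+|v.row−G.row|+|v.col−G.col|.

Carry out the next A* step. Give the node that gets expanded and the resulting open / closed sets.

step 1: expand (2,5) (f=7, h=2) → closed; open now [(1,1) g=2 f=9, (1,2) g=3 f=9, (1,3) g=4 f=9, (1,4) g=5 f=9, (1,5) g=6 f=9, (2,6) g=6 f=7, (3,2) g=3 f=9, (3,3) g=4 f=9, (3,4) g=5 f=9, (3,5) g=6 f=9]

expanded=(2,5); open=[(1,1) g=2 f=9, (1,2) g=3 f=9, (1,3) g=4 f=9, (1,4) g=5 f=9, (1,5) g=6 f=9, (2,6) g=6 f=7, (3,2) g=3 f=9, (3,3) g=4 f=9, (3,4) g=5 f=9, (3,5) g=6 f=9]; closed=[(2,0), (2,1), (2,2), (2,3), (2,4), (2,5)]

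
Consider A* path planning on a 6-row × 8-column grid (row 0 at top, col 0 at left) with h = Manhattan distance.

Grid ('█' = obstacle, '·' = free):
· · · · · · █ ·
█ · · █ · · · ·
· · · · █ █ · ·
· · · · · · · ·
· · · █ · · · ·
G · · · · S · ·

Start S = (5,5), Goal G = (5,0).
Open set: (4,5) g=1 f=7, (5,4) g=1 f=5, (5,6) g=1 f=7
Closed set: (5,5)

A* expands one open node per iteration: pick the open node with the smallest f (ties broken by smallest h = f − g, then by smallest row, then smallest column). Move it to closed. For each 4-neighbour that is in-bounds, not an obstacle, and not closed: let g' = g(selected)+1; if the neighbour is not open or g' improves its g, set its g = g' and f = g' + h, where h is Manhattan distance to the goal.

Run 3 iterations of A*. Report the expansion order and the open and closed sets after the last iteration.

order=[(5,4) → (5,3) → (5,2)]; open=[(4,2) g=4 f=7, (4,4) g=2 f=7, (4,5) g=1 f=7, (5,1) g=4 f=5, (5,6) g=1 f=7]; closed=[(5,2), (5,3), (5,4), (5,5)]

step 1: expand (5,4) (f=5, h=4) → closed; open now [(4,4) g=2 f=7, (4,5) g=1 f=7, (5,3) g=2 f=5, (5,6) g=1 f=7]
step 2: expand (5,3) (f=5, h=3) → closed; open now [(4,4) g=2 f=7, (4,5) g=1 f=7, (5,2) g=3 f=5, (5,6) g=1 f=7]
step 3: expand (5,2) (f=5, h=2) → closed; open now [(4,2) g=4 f=7, (4,4) g=2 f=7, (4,5) g=1 f=7, (5,1) g=4 f=5, (5,6) g=1 f=7]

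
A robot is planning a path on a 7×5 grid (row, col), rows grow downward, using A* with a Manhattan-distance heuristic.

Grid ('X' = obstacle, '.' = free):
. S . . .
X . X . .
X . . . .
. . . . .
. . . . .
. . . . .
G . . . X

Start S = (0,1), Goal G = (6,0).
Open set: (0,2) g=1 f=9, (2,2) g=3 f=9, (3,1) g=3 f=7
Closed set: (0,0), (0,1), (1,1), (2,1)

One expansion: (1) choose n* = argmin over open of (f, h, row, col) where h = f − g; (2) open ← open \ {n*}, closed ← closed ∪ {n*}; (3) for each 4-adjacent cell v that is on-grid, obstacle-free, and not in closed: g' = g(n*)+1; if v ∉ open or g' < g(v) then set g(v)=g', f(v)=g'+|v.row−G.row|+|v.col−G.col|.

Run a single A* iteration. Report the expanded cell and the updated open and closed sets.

expanded=(3,1); open=[(0,2) g=1 f=9, (2,2) g=3 f=9, (3,0) g=4 f=7, (3,2) g=4 f=9, (4,1) g=4 f=7]; closed=[(0,0), (0,1), (1,1), (2,1), (3,1)]

step 1: expand (3,1) (f=7, h=4) → closed; open now [(0,2) g=1 f=9, (2,2) g=3 f=9, (3,0) g=4 f=7, (3,2) g=4 f=9, (4,1) g=4 f=7]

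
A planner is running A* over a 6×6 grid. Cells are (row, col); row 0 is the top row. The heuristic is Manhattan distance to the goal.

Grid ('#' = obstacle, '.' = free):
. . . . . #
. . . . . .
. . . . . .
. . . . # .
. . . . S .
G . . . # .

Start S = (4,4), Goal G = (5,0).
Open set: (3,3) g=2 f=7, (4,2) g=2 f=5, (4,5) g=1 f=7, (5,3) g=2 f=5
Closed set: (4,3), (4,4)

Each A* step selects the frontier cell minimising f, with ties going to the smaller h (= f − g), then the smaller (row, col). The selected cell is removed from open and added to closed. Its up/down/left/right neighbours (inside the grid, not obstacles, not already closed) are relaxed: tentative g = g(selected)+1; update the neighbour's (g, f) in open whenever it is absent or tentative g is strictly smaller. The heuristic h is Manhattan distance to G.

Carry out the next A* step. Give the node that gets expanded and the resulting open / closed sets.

expanded=(4,2); open=[(3,2) g=3 f=7, (3,3) g=2 f=7, (4,1) g=3 f=5, (4,5) g=1 f=7, (5,2) g=3 f=5, (5,3) g=2 f=5]; closed=[(4,2), (4,3), (4,4)]

step 1: expand (4,2) (f=5, h=3) → closed; open now [(3,2) g=3 f=7, (3,3) g=2 f=7, (4,1) g=3 f=5, (4,5) g=1 f=7, (5,2) g=3 f=5, (5,3) g=2 f=5]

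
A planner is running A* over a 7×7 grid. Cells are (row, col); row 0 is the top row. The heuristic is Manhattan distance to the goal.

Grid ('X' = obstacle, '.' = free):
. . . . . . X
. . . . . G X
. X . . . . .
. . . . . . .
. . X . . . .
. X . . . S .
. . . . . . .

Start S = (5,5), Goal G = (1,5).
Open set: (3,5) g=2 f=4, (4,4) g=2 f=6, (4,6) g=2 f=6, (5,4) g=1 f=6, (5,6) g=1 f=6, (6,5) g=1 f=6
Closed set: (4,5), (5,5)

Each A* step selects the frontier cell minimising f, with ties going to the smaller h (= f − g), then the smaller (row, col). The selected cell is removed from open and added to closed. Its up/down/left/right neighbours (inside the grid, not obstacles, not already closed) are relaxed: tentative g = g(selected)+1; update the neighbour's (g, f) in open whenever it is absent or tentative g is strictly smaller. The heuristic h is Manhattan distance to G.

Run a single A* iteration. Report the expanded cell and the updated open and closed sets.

expanded=(3,5); open=[(2,5) g=3 f=4, (3,4) g=3 f=6, (3,6) g=3 f=6, (4,4) g=2 f=6, (4,6) g=2 f=6, (5,4) g=1 f=6, (5,6) g=1 f=6, (6,5) g=1 f=6]; closed=[(3,5), (4,5), (5,5)]

step 1: expand (3,5) (f=4, h=2) → closed; open now [(2,5) g=3 f=4, (3,4) g=3 f=6, (3,6) g=3 f=6, (4,4) g=2 f=6, (4,6) g=2 f=6, (5,4) g=1 f=6, (5,6) g=1 f=6, (6,5) g=1 f=6]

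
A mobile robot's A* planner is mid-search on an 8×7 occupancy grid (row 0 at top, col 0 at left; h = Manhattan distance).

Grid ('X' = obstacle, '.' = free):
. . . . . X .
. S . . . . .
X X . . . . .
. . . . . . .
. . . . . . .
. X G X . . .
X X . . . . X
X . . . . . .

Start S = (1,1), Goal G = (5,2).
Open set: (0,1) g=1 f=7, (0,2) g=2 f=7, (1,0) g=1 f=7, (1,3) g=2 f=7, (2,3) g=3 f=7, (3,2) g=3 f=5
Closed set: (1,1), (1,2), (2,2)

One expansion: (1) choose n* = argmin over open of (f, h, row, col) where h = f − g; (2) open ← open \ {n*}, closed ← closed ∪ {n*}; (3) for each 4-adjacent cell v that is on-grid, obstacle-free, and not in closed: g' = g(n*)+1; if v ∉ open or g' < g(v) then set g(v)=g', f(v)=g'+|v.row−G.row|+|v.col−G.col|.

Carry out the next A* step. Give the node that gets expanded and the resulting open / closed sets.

step 1: expand (3,2) (f=5, h=2) → closed; open now [(0,1) g=1 f=7, (0,2) g=2 f=7, (1,0) g=1 f=7, (1,3) g=2 f=7, (2,3) g=3 f=7, (3,1) g=4 f=7, (3,3) g=4 f=7, (4,2) g=4 f=5]

expanded=(3,2); open=[(0,1) g=1 f=7, (0,2) g=2 f=7, (1,0) g=1 f=7, (1,3) g=2 f=7, (2,3) g=3 f=7, (3,1) g=4 f=7, (3,3) g=4 f=7, (4,2) g=4 f=5]; closed=[(1,1), (1,2), (2,2), (3,2)]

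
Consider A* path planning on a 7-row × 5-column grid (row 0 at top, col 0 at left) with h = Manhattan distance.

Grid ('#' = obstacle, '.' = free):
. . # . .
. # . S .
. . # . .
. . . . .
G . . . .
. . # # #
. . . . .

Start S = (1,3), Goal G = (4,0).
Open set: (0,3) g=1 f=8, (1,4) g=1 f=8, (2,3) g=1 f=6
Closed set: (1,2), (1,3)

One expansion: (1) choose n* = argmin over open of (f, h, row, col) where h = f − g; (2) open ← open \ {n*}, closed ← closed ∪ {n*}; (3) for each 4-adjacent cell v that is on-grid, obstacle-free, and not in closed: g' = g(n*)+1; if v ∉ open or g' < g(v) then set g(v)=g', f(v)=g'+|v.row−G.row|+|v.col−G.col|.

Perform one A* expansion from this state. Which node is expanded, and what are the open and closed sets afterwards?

expanded=(2,3); open=[(0,3) g=1 f=8, (1,4) g=1 f=8, (2,4) g=2 f=8, (3,3) g=2 f=6]; closed=[(1,2), (1,3), (2,3)]

step 1: expand (2,3) (f=6, h=5) → closed; open now [(0,3) g=1 f=8, (1,4) g=1 f=8, (2,4) g=2 f=8, (3,3) g=2 f=6]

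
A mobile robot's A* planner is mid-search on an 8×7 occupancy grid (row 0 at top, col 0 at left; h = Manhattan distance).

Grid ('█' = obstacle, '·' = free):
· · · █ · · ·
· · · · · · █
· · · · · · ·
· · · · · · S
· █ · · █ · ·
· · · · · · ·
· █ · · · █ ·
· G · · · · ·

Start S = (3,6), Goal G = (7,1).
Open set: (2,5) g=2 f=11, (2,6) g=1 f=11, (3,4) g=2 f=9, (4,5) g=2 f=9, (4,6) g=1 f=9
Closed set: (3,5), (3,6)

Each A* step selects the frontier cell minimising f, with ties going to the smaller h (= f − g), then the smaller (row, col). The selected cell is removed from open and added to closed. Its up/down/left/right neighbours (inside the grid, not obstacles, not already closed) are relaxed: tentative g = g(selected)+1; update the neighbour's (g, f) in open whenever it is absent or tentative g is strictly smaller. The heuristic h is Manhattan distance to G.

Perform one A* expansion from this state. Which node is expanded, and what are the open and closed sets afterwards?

expanded=(3,4); open=[(2,4) g=3 f=11, (2,5) g=2 f=11, (2,6) g=1 f=11, (3,3) g=3 f=9, (4,5) g=2 f=9, (4,6) g=1 f=9]; closed=[(3,4), (3,5), (3,6)]

step 1: expand (3,4) (f=9, h=7) → closed; open now [(2,4) g=3 f=11, (2,5) g=2 f=11, (2,6) g=1 f=11, (3,3) g=3 f=9, (4,5) g=2 f=9, (4,6) g=1 f=9]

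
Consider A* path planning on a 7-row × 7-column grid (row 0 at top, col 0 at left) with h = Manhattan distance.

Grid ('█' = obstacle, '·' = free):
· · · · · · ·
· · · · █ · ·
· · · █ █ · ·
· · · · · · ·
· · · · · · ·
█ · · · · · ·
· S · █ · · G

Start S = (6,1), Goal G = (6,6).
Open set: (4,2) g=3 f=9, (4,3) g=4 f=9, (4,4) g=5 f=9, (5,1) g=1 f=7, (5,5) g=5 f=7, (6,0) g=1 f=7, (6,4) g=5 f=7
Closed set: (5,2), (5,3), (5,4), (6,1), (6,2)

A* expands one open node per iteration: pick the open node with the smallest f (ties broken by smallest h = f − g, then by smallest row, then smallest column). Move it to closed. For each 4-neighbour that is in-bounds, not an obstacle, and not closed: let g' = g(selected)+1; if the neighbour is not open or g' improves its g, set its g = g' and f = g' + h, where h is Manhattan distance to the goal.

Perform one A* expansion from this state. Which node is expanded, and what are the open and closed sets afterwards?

step 1: expand (5,5) (f=7, h=2) → closed; open now [(4,2) g=3 f=9, (4,3) g=4 f=9, (4,4) g=5 f=9, (4,5) g=6 f=9, (5,1) g=1 f=7, (5,6) g=6 f=7, (6,0) g=1 f=7, (6,4) g=5 f=7, (6,5) g=6 f=7]

expanded=(5,5); open=[(4,2) g=3 f=9, (4,3) g=4 f=9, (4,4) g=5 f=9, (4,5) g=6 f=9, (5,1) g=1 f=7, (5,6) g=6 f=7, (6,0) g=1 f=7, (6,4) g=5 f=7, (6,5) g=6 f=7]; closed=[(5,2), (5,3), (5,4), (5,5), (6,1), (6,2)]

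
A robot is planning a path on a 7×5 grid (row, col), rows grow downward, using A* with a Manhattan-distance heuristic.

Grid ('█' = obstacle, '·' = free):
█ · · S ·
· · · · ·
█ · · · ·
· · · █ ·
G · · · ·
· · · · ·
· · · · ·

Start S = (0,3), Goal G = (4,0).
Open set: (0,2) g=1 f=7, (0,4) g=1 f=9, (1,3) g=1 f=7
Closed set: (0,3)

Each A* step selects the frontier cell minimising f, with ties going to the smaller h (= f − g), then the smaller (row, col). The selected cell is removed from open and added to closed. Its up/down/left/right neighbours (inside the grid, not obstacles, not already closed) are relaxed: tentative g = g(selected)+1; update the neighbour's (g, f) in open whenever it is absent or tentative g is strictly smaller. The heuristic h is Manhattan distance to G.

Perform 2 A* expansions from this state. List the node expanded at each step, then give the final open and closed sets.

step 1: expand (0,2) (f=7, h=6) → closed; open now [(0,1) g=2 f=7, (0,4) g=1 f=9, (1,2) g=2 f=7, (1,3) g=1 f=7]
step 2: expand (0,1) (f=7, h=5) → closed; open now [(0,4) g=1 f=9, (1,1) g=3 f=7, (1,2) g=2 f=7, (1,3) g=1 f=7]

order=[(0,2) → (0,1)]; open=[(0,4) g=1 f=9, (1,1) g=3 f=7, (1,2) g=2 f=7, (1,3) g=1 f=7]; closed=[(0,1), (0,2), (0,3)]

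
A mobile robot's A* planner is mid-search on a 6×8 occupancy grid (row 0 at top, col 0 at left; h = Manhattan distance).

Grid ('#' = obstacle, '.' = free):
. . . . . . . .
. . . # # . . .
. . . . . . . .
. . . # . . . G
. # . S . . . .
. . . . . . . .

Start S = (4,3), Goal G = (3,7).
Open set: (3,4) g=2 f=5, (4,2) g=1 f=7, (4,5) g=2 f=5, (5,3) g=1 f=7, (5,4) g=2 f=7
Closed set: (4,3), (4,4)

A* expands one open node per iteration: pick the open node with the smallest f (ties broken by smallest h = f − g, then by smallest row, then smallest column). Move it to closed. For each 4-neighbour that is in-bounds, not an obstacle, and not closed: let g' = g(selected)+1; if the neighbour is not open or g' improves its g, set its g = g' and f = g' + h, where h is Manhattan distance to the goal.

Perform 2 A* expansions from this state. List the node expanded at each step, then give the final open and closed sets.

order=[(3,4) → (3,5)]; open=[(2,4) g=3 f=7, (2,5) g=4 f=7, (3,6) g=4 f=5, (4,2) g=1 f=7, (4,5) g=2 f=5, (5,3) g=1 f=7, (5,4) g=2 f=7]; closed=[(3,4), (3,5), (4,3), (4,4)]

step 1: expand (3,4) (f=5, h=3) → closed; open now [(2,4) g=3 f=7, (3,5) g=3 f=5, (4,2) g=1 f=7, (4,5) g=2 f=5, (5,3) g=1 f=7, (5,4) g=2 f=7]
step 2: expand (3,5) (f=5, h=2) → closed; open now [(2,4) g=3 f=7, (2,5) g=4 f=7, (3,6) g=4 f=5, (4,2) g=1 f=7, (4,5) g=2 f=5, (5,3) g=1 f=7, (5,4) g=2 f=7]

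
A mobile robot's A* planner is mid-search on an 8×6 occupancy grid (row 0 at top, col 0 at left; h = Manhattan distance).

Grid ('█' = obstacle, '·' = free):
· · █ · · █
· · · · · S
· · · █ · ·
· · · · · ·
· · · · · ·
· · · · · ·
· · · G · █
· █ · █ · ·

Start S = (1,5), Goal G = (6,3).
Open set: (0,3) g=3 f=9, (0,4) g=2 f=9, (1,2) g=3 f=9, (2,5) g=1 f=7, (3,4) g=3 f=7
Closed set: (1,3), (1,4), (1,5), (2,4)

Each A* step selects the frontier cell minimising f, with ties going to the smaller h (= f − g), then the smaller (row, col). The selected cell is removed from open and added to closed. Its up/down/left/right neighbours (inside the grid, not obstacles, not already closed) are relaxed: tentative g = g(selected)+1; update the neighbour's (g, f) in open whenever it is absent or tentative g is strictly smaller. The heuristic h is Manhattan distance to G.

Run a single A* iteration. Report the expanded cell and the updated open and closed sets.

expanded=(3,4); open=[(0,3) g=3 f=9, (0,4) g=2 f=9, (1,2) g=3 f=9, (2,5) g=1 f=7, (3,3) g=4 f=7, (3,5) g=4 f=9, (4,4) g=4 f=7]; closed=[(1,3), (1,4), (1,5), (2,4), (3,4)]

step 1: expand (3,4) (f=7, h=4) → closed; open now [(0,3) g=3 f=9, (0,4) g=2 f=9, (1,2) g=3 f=9, (2,5) g=1 f=7, (3,3) g=4 f=7, (3,5) g=4 f=9, (4,4) g=4 f=7]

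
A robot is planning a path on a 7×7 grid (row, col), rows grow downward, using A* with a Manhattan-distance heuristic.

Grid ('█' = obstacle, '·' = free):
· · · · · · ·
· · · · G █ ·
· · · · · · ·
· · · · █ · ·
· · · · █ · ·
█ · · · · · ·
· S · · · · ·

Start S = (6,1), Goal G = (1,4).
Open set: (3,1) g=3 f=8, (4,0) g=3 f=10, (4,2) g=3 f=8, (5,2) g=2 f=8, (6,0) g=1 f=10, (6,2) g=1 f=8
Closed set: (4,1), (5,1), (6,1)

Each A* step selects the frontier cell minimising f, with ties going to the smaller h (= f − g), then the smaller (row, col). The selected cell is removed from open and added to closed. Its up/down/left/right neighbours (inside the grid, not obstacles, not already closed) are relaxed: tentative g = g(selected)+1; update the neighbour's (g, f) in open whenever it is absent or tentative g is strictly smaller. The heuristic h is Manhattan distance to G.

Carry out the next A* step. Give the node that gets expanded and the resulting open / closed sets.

expanded=(3,1); open=[(2,1) g=4 f=8, (3,0) g=4 f=10, (3,2) g=4 f=8, (4,0) g=3 f=10, (4,2) g=3 f=8, (5,2) g=2 f=8, (6,0) g=1 f=10, (6,2) g=1 f=8]; closed=[(3,1), (4,1), (5,1), (6,1)]

step 1: expand (3,1) (f=8, h=5) → closed; open now [(2,1) g=4 f=8, (3,0) g=4 f=10, (3,2) g=4 f=8, (4,0) g=3 f=10, (4,2) g=3 f=8, (5,2) g=2 f=8, (6,0) g=1 f=10, (6,2) g=1 f=8]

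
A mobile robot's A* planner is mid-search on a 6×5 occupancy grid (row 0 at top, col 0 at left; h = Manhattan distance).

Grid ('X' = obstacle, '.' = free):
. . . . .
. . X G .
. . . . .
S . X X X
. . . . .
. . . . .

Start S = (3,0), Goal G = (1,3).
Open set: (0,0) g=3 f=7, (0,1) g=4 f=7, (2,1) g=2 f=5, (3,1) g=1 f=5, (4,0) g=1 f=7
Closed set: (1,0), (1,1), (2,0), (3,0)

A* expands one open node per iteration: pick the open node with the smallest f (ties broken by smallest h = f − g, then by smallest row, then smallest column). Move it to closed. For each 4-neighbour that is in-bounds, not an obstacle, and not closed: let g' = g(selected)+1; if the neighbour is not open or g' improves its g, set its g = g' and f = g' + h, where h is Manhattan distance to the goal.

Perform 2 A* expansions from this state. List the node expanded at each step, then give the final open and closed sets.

step 1: expand (2,1) (f=5, h=3) → closed; open now [(0,0) g=3 f=7, (0,1) g=4 f=7, (2,2) g=3 f=5, (3,1) g=1 f=5, (4,0) g=1 f=7]
step 2: expand (2,2) (f=5, h=2) → closed; open now [(0,0) g=3 f=7, (0,1) g=4 f=7, (2,3) g=4 f=5, (3,1) g=1 f=5, (4,0) g=1 f=7]

order=[(2,1) → (2,2)]; open=[(0,0) g=3 f=7, (0,1) g=4 f=7, (2,3) g=4 f=5, (3,1) g=1 f=5, (4,0) g=1 f=7]; closed=[(1,0), (1,1), (2,0), (2,1), (2,2), (3,0)]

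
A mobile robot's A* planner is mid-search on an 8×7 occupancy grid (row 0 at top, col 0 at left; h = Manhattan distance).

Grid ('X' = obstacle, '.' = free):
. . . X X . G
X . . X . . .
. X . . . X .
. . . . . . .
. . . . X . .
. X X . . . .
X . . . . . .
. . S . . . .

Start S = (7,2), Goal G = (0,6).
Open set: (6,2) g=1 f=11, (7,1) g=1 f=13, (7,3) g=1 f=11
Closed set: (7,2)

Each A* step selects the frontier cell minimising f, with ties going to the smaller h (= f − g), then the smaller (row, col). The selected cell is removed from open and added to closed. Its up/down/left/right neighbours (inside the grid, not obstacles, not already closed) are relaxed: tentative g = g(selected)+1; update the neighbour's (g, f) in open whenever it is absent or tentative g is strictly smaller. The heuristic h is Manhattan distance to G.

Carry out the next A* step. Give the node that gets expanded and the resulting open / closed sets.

expanded=(6,2); open=[(6,1) g=2 f=13, (6,3) g=2 f=11, (7,1) g=1 f=13, (7,3) g=1 f=11]; closed=[(6,2), (7,2)]

step 1: expand (6,2) (f=11, h=10) → closed; open now [(6,1) g=2 f=13, (6,3) g=2 f=11, (7,1) g=1 f=13, (7,3) g=1 f=11]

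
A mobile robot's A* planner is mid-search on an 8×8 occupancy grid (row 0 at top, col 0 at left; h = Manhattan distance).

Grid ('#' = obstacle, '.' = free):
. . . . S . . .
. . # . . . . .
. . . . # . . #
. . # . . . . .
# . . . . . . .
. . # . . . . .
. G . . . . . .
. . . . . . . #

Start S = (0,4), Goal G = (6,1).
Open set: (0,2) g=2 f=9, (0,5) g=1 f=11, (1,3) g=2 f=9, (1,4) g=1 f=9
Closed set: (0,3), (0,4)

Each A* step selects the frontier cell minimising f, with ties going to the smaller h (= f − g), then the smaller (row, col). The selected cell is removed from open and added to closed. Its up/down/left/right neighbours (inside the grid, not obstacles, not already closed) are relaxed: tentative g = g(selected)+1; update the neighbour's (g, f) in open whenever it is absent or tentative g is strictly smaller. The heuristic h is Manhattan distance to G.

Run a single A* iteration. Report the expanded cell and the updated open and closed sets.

expanded=(0,2); open=[(0,1) g=3 f=9, (0,5) g=1 f=11, (1,3) g=2 f=9, (1,4) g=1 f=9]; closed=[(0,2), (0,3), (0,4)]

step 1: expand (0,2) (f=9, h=7) → closed; open now [(0,1) g=3 f=9, (0,5) g=1 f=11, (1,3) g=2 f=9, (1,4) g=1 f=9]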